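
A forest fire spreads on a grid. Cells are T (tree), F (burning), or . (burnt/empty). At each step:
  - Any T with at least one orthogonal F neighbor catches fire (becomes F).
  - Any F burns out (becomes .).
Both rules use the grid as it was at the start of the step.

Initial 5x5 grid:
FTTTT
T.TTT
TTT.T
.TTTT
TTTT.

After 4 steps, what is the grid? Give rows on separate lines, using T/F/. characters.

Step 1: 2 trees catch fire, 1 burn out
  .FTTT
  F.TTT
  TTT.T
  .TTTT
  TTTT.
Step 2: 2 trees catch fire, 2 burn out
  ..FTT
  ..TTT
  FTT.T
  .TTTT
  TTTT.
Step 3: 3 trees catch fire, 2 burn out
  ...FT
  ..FTT
  .FT.T
  .TTTT
  TTTT.
Step 4: 4 trees catch fire, 3 burn out
  ....F
  ...FT
  ..F.T
  .FTTT
  TTTT.

....F
...FT
..F.T
.FTTT
TTTT.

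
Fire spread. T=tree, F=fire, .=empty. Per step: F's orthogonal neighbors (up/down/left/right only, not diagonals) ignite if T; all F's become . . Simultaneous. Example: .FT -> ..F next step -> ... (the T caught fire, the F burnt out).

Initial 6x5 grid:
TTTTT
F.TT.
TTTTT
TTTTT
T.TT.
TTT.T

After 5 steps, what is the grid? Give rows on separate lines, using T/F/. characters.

Step 1: 2 trees catch fire, 1 burn out
  FTTTT
  ..TT.
  FTTTT
  TTTTT
  T.TT.
  TTT.T
Step 2: 3 trees catch fire, 2 burn out
  .FTTT
  ..TT.
  .FTTT
  FTTTT
  T.TT.
  TTT.T
Step 3: 4 trees catch fire, 3 burn out
  ..FTT
  ..TT.
  ..FTT
  .FTTT
  F.TT.
  TTT.T
Step 4: 5 trees catch fire, 4 burn out
  ...FT
  ..FT.
  ...FT
  ..FTT
  ..TT.
  FTT.T
Step 5: 6 trees catch fire, 5 burn out
  ....F
  ...F.
  ....F
  ...FT
  ..FT.
  .FT.T

....F
...F.
....F
...FT
..FT.
.FT.T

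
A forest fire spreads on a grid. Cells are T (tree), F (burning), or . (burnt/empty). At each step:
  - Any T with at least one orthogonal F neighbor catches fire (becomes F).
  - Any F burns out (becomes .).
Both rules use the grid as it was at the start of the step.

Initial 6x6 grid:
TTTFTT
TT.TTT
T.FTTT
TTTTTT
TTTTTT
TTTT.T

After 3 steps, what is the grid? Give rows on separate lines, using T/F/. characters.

Step 1: 5 trees catch fire, 2 burn out
  TTF.FT
  TT.FTT
  T..FTT
  TTFTTT
  TTTTTT
  TTTT.T
Step 2: 7 trees catch fire, 5 burn out
  TF...F
  TT..FT
  T...FT
  TF.FTT
  TTFTTT
  TTTT.T
Step 3: 9 trees catch fire, 7 burn out
  F.....
  TF...F
  T....F
  F...FT
  TF.FTT
  TTFT.T

F.....
TF...F
T....F
F...FT
TF.FTT
TTFT.T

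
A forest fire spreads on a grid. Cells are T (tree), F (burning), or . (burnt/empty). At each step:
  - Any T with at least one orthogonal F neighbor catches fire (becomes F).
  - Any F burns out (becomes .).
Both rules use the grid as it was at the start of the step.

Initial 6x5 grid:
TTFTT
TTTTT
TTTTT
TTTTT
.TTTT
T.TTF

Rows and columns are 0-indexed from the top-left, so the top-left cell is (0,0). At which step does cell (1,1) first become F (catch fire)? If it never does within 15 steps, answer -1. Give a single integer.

Step 1: cell (1,1)='T' (+5 fires, +2 burnt)
Step 2: cell (1,1)='F' (+8 fires, +5 burnt)
  -> target ignites at step 2
Step 3: cell (1,1)='.' (+8 fires, +8 burnt)
Step 4: cell (1,1)='.' (+3 fires, +8 burnt)
Step 5: cell (1,1)='.' (+1 fires, +3 burnt)
Step 6: cell (1,1)='.' (+0 fires, +1 burnt)
  fire out at step 6

2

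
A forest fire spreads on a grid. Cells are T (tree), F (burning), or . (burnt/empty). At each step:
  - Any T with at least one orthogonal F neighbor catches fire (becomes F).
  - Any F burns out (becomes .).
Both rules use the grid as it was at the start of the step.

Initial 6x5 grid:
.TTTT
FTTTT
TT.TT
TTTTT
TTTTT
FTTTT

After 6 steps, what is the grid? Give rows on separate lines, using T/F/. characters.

Step 1: 4 trees catch fire, 2 burn out
  .TTTT
  .FTTT
  FT.TT
  TTTTT
  FTTTT
  .FTTT
Step 2: 6 trees catch fire, 4 burn out
  .FTTT
  ..FTT
  .F.TT
  FTTTT
  .FTTT
  ..FTT
Step 3: 5 trees catch fire, 6 burn out
  ..FTT
  ...FT
  ...TT
  .FTTT
  ..FTT
  ...FT
Step 4: 6 trees catch fire, 5 burn out
  ...FT
  ....F
  ...FT
  ..FTT
  ...FT
  ....F
Step 5: 4 trees catch fire, 6 burn out
  ....F
  .....
  ....F
  ...FT
  ....F
  .....
Step 6: 1 trees catch fire, 4 burn out
  .....
  .....
  .....
  ....F
  .....
  .....

.....
.....
.....
....F
.....
.....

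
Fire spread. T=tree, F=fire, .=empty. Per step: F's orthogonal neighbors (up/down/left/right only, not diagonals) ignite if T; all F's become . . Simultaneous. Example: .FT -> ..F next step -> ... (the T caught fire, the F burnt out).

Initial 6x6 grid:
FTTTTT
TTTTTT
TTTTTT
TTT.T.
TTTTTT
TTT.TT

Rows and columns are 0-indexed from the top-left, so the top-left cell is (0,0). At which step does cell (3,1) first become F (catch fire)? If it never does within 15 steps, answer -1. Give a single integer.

Step 1: cell (3,1)='T' (+2 fires, +1 burnt)
Step 2: cell (3,1)='T' (+3 fires, +2 burnt)
Step 3: cell (3,1)='T' (+4 fires, +3 burnt)
Step 4: cell (3,1)='F' (+5 fires, +4 burnt)
  -> target ignites at step 4
Step 5: cell (3,1)='.' (+6 fires, +5 burnt)
Step 6: cell (3,1)='.' (+4 fires, +6 burnt)
Step 7: cell (3,1)='.' (+4 fires, +4 burnt)
Step 8: cell (3,1)='.' (+1 fires, +4 burnt)
Step 9: cell (3,1)='.' (+2 fires, +1 burnt)
Step 10: cell (3,1)='.' (+1 fires, +2 burnt)
Step 11: cell (3,1)='.' (+0 fires, +1 burnt)
  fire out at step 11

4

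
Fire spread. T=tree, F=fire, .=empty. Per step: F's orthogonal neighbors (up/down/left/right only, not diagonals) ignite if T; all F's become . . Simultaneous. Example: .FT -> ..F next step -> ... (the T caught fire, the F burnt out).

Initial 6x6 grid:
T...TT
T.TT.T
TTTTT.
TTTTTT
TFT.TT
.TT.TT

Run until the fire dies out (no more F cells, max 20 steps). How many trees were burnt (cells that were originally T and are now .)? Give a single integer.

Step 1: +4 fires, +1 burnt (F count now 4)
Step 2: +4 fires, +4 burnt (F count now 4)
Step 3: +3 fires, +4 burnt (F count now 3)
Step 4: +4 fires, +3 burnt (F count now 4)
Step 5: +5 fires, +4 burnt (F count now 5)
Step 6: +2 fires, +5 burnt (F count now 2)
Step 7: +1 fires, +2 burnt (F count now 1)
Step 8: +0 fires, +1 burnt (F count now 0)
Fire out after step 8
Initially T: 26, now '.': 33
Total burnt (originally-T cells now '.'): 23

Answer: 23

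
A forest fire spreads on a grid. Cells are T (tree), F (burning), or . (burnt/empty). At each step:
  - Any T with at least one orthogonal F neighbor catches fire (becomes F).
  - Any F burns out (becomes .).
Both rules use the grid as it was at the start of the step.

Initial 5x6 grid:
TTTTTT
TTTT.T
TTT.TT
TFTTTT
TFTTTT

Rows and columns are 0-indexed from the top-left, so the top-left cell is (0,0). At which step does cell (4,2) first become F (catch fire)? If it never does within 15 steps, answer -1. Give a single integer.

Step 1: cell (4,2)='F' (+5 fires, +2 burnt)
  -> target ignites at step 1
Step 2: cell (4,2)='.' (+5 fires, +5 burnt)
Step 3: cell (4,2)='.' (+5 fires, +5 burnt)
Step 4: cell (4,2)='.' (+6 fires, +5 burnt)
Step 5: cell (4,2)='.' (+2 fires, +6 burnt)
Step 6: cell (4,2)='.' (+2 fires, +2 burnt)
Step 7: cell (4,2)='.' (+1 fires, +2 burnt)
Step 8: cell (4,2)='.' (+0 fires, +1 burnt)
  fire out at step 8

1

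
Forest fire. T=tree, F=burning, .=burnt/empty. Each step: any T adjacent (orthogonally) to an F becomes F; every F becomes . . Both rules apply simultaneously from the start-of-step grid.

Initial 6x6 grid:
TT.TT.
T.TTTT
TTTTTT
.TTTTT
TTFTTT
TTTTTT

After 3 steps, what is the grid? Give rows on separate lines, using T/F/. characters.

Step 1: 4 trees catch fire, 1 burn out
  TT.TT.
  T.TTTT
  TTTTTT
  .TFTTT
  TF.FTT
  TTFTTT
Step 2: 7 trees catch fire, 4 burn out
  TT.TT.
  T.TTTT
  TTFTTT
  .F.FTT
  F...FT
  TF.FTT
Step 3: 7 trees catch fire, 7 burn out
  TT.TT.
  T.FTTT
  TF.FTT
  ....FT
  .....F
  F...FT

TT.TT.
T.FTTT
TF.FTT
....FT
.....F
F...FT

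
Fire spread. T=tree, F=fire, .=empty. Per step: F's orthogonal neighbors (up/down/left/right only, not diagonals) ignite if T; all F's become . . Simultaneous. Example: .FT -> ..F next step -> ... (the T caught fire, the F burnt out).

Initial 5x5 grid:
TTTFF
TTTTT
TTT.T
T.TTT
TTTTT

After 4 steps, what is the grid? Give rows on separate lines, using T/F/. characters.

Step 1: 3 trees catch fire, 2 burn out
  TTF..
  TTTFF
  TTT.T
  T.TTT
  TTTTT
Step 2: 3 trees catch fire, 3 burn out
  TF...
  TTF..
  TTT.F
  T.TTT
  TTTTT
Step 3: 4 trees catch fire, 3 burn out
  F....
  TF...
  TTF..
  T.TTF
  TTTTT
Step 4: 5 trees catch fire, 4 burn out
  .....
  F....
  TF...
  T.FF.
  TTTTF

.....
F....
TF...
T.FF.
TTTTF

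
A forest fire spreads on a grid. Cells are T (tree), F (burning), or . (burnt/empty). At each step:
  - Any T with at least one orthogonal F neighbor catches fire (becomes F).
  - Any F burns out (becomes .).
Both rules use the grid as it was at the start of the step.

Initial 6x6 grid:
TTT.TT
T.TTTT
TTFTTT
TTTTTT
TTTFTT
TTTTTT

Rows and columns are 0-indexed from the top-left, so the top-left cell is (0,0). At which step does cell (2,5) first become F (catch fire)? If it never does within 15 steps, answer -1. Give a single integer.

Step 1: cell (2,5)='T' (+8 fires, +2 burnt)
Step 2: cell (2,5)='T' (+10 fires, +8 burnt)
Step 3: cell (2,5)='F' (+9 fires, +10 burnt)
  -> target ignites at step 3
Step 4: cell (2,5)='.' (+4 fires, +9 burnt)
Step 5: cell (2,5)='.' (+1 fires, +4 burnt)
Step 6: cell (2,5)='.' (+0 fires, +1 burnt)
  fire out at step 6

3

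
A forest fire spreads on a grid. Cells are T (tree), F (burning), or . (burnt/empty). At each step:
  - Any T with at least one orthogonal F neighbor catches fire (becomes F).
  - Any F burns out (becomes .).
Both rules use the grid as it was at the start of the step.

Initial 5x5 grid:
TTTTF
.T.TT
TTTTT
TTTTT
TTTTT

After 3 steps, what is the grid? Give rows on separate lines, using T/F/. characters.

Step 1: 2 trees catch fire, 1 burn out
  TTTF.
  .T.TF
  TTTTT
  TTTTT
  TTTTT
Step 2: 3 trees catch fire, 2 burn out
  TTF..
  .T.F.
  TTTTF
  TTTTT
  TTTTT
Step 3: 3 trees catch fire, 3 burn out
  TF...
  .T...
  TTTF.
  TTTTF
  TTTTT

TF...
.T...
TTTF.
TTTTF
TTTTT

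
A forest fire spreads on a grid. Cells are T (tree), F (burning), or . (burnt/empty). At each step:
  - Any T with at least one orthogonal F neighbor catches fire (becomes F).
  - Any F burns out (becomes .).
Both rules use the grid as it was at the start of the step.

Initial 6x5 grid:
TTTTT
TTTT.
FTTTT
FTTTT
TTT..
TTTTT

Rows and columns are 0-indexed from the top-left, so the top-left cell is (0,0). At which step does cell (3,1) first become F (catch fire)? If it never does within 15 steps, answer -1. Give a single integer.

Step 1: cell (3,1)='F' (+4 fires, +2 burnt)
  -> target ignites at step 1
Step 2: cell (3,1)='.' (+6 fires, +4 burnt)
Step 3: cell (3,1)='.' (+6 fires, +6 burnt)
Step 4: cell (3,1)='.' (+5 fires, +6 burnt)
Step 5: cell (3,1)='.' (+2 fires, +5 burnt)
Step 6: cell (3,1)='.' (+2 fires, +2 burnt)
Step 7: cell (3,1)='.' (+0 fires, +2 burnt)
  fire out at step 7

1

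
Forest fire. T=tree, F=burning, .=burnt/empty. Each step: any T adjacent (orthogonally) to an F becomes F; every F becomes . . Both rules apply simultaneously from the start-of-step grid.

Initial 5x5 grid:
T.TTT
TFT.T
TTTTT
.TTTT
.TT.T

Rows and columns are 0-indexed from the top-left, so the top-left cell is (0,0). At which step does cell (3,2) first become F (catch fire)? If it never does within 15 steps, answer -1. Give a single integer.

Step 1: cell (3,2)='T' (+3 fires, +1 burnt)
Step 2: cell (3,2)='T' (+5 fires, +3 burnt)
Step 3: cell (3,2)='F' (+4 fires, +5 burnt)
  -> target ignites at step 3
Step 4: cell (3,2)='.' (+4 fires, +4 burnt)
Step 5: cell (3,2)='.' (+2 fires, +4 burnt)
Step 6: cell (3,2)='.' (+1 fires, +2 burnt)
Step 7: cell (3,2)='.' (+0 fires, +1 burnt)
  fire out at step 7

3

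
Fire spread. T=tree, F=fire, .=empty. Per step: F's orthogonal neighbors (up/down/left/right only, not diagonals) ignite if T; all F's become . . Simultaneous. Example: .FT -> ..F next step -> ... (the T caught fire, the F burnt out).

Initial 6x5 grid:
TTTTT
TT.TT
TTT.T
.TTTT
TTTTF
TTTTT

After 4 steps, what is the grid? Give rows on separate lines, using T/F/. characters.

Step 1: 3 trees catch fire, 1 burn out
  TTTTT
  TT.TT
  TTT.T
  .TTTF
  TTTF.
  TTTTF
Step 2: 4 trees catch fire, 3 burn out
  TTTTT
  TT.TT
  TTT.F
  .TTF.
  TTF..
  TTTF.
Step 3: 4 trees catch fire, 4 burn out
  TTTTT
  TT.TF
  TTT..
  .TF..
  TF...
  TTF..
Step 4: 6 trees catch fire, 4 burn out
  TTTTF
  TT.F.
  TTF..
  .F...
  F....
  TF...

TTTTF
TT.F.
TTF..
.F...
F....
TF...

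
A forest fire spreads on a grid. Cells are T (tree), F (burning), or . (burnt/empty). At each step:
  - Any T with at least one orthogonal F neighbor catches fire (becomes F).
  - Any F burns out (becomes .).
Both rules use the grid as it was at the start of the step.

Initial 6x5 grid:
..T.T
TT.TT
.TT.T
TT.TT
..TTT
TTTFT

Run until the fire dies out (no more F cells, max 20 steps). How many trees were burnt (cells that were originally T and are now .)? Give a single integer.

Step 1: +3 fires, +1 burnt (F count now 3)
Step 2: +4 fires, +3 burnt (F count now 4)
Step 3: +2 fires, +4 burnt (F count now 2)
Step 4: +1 fires, +2 burnt (F count now 1)
Step 5: +1 fires, +1 burnt (F count now 1)
Step 6: +2 fires, +1 burnt (F count now 2)
Step 7: +0 fires, +2 burnt (F count now 0)
Fire out after step 7
Initially T: 20, now '.': 23
Total burnt (originally-T cells now '.'): 13

Answer: 13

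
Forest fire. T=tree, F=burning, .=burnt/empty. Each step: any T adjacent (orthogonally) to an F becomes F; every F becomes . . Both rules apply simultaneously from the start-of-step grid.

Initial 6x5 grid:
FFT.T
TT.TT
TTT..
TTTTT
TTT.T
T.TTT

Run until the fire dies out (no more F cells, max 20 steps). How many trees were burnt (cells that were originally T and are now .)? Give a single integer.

Answer: 19

Derivation:
Step 1: +3 fires, +2 burnt (F count now 3)
Step 2: +2 fires, +3 burnt (F count now 2)
Step 3: +3 fires, +2 burnt (F count now 3)
Step 4: +3 fires, +3 burnt (F count now 3)
Step 5: +3 fires, +3 burnt (F count now 3)
Step 6: +2 fires, +3 burnt (F count now 2)
Step 7: +2 fires, +2 burnt (F count now 2)
Step 8: +1 fires, +2 burnt (F count now 1)
Step 9: +0 fires, +1 burnt (F count now 0)
Fire out after step 9
Initially T: 22, now '.': 27
Total burnt (originally-T cells now '.'): 19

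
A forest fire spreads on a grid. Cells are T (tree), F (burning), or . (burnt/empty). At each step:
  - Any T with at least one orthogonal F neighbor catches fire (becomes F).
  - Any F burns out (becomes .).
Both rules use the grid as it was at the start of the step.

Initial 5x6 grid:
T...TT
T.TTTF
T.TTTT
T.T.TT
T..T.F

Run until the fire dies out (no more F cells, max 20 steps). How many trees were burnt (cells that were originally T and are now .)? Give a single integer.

Step 1: +4 fires, +2 burnt (F count now 4)
Step 2: +4 fires, +4 burnt (F count now 4)
Step 3: +2 fires, +4 burnt (F count now 2)
Step 4: +1 fires, +2 burnt (F count now 1)
Step 5: +1 fires, +1 burnt (F count now 1)
Step 6: +0 fires, +1 burnt (F count now 0)
Fire out after step 6
Initially T: 18, now '.': 24
Total burnt (originally-T cells now '.'): 12

Answer: 12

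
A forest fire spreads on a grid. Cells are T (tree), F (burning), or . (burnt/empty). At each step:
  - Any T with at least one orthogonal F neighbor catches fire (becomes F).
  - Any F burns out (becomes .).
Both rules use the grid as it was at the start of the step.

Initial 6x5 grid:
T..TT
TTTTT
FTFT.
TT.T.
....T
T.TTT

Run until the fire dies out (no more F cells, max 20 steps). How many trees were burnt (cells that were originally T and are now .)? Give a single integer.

Answer: 13

Derivation:
Step 1: +5 fires, +2 burnt (F count now 5)
Step 2: +5 fires, +5 burnt (F count now 5)
Step 3: +2 fires, +5 burnt (F count now 2)
Step 4: +1 fires, +2 burnt (F count now 1)
Step 5: +0 fires, +1 burnt (F count now 0)
Fire out after step 5
Initially T: 18, now '.': 25
Total burnt (originally-T cells now '.'): 13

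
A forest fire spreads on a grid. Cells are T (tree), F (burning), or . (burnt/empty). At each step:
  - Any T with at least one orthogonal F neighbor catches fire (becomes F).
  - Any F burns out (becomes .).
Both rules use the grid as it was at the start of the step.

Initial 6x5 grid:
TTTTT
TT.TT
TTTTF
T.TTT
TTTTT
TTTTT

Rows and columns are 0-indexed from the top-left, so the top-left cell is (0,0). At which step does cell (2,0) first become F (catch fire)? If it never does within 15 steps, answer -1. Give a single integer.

Step 1: cell (2,0)='T' (+3 fires, +1 burnt)
Step 2: cell (2,0)='T' (+5 fires, +3 burnt)
Step 3: cell (2,0)='T' (+5 fires, +5 burnt)
Step 4: cell (2,0)='F' (+5 fires, +5 burnt)
  -> target ignites at step 4
Step 5: cell (2,0)='.' (+5 fires, +5 burnt)
Step 6: cell (2,0)='.' (+3 fires, +5 burnt)
Step 7: cell (2,0)='.' (+1 fires, +3 burnt)
Step 8: cell (2,0)='.' (+0 fires, +1 burnt)
  fire out at step 8

4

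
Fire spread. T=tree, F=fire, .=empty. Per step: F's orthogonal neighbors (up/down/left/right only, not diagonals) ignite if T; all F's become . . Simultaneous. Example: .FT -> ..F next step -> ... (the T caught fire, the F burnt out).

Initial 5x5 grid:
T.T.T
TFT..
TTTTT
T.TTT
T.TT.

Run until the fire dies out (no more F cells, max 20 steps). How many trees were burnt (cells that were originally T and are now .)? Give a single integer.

Answer: 16

Derivation:
Step 1: +3 fires, +1 burnt (F count now 3)
Step 2: +4 fires, +3 burnt (F count now 4)
Step 3: +3 fires, +4 burnt (F count now 3)
Step 4: +4 fires, +3 burnt (F count now 4)
Step 5: +2 fires, +4 burnt (F count now 2)
Step 6: +0 fires, +2 burnt (F count now 0)
Fire out after step 6
Initially T: 17, now '.': 24
Total burnt (originally-T cells now '.'): 16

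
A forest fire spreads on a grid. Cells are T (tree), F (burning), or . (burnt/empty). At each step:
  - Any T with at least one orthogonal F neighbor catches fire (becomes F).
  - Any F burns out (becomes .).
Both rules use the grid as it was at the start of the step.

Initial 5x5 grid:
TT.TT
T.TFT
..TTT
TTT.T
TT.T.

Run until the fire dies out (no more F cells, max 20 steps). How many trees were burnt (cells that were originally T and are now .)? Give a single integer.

Answer: 13

Derivation:
Step 1: +4 fires, +1 burnt (F count now 4)
Step 2: +3 fires, +4 burnt (F count now 3)
Step 3: +2 fires, +3 burnt (F count now 2)
Step 4: +1 fires, +2 burnt (F count now 1)
Step 5: +2 fires, +1 burnt (F count now 2)
Step 6: +1 fires, +2 burnt (F count now 1)
Step 7: +0 fires, +1 burnt (F count now 0)
Fire out after step 7
Initially T: 17, now '.': 21
Total burnt (originally-T cells now '.'): 13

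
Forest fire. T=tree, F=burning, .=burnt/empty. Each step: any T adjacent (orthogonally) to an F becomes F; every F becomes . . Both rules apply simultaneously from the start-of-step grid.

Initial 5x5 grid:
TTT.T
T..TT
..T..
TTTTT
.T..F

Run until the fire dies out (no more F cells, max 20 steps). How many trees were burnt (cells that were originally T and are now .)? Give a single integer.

Answer: 7

Derivation:
Step 1: +1 fires, +1 burnt (F count now 1)
Step 2: +1 fires, +1 burnt (F count now 1)
Step 3: +1 fires, +1 burnt (F count now 1)
Step 4: +2 fires, +1 burnt (F count now 2)
Step 5: +2 fires, +2 burnt (F count now 2)
Step 6: +0 fires, +2 burnt (F count now 0)
Fire out after step 6
Initially T: 14, now '.': 18
Total burnt (originally-T cells now '.'): 7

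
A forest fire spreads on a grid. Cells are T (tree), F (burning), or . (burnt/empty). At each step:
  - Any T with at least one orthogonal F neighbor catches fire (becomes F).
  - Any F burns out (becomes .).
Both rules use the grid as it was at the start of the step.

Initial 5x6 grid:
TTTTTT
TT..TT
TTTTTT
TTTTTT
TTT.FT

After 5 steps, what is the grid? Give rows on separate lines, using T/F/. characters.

Step 1: 2 trees catch fire, 1 burn out
  TTTTTT
  TT..TT
  TTTTTT
  TTTTFT
  TTT..F
Step 2: 3 trees catch fire, 2 burn out
  TTTTTT
  TT..TT
  TTTTFT
  TTTF.F
  TTT...
Step 3: 4 trees catch fire, 3 burn out
  TTTTTT
  TT..FT
  TTTF.F
  TTF...
  TTT...
Step 4: 5 trees catch fire, 4 burn out
  TTTTFT
  TT...F
  TTF...
  TF....
  TTF...
Step 5: 5 trees catch fire, 5 burn out
  TTTF.F
  TT....
  TF....
  F.....
  TF....

TTTF.F
TT....
TF....
F.....
TF....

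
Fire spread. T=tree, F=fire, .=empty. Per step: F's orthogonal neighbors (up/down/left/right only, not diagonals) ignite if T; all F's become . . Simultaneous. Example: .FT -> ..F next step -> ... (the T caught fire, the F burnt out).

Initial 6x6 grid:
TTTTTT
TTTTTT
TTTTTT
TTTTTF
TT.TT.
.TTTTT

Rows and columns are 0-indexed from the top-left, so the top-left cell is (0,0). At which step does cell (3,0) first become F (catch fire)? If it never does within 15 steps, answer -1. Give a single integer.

Step 1: cell (3,0)='T' (+2 fires, +1 burnt)
Step 2: cell (3,0)='T' (+4 fires, +2 burnt)
Step 3: cell (3,0)='T' (+6 fires, +4 burnt)
Step 4: cell (3,0)='T' (+6 fires, +6 burnt)
Step 5: cell (3,0)='F' (+6 fires, +6 burnt)
  -> target ignites at step 5
Step 6: cell (3,0)='.' (+5 fires, +6 burnt)
Step 7: cell (3,0)='.' (+2 fires, +5 burnt)
Step 8: cell (3,0)='.' (+1 fires, +2 burnt)
Step 9: cell (3,0)='.' (+0 fires, +1 burnt)
  fire out at step 9

5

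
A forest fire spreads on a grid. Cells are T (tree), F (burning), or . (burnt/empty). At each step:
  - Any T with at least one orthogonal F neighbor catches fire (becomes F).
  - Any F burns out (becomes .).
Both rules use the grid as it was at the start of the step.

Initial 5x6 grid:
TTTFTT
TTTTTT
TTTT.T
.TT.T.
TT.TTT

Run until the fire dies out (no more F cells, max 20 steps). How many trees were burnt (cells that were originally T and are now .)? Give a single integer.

Answer: 20

Derivation:
Step 1: +3 fires, +1 burnt (F count now 3)
Step 2: +5 fires, +3 burnt (F count now 5)
Step 3: +4 fires, +5 burnt (F count now 4)
Step 4: +4 fires, +4 burnt (F count now 4)
Step 5: +2 fires, +4 burnt (F count now 2)
Step 6: +1 fires, +2 burnt (F count now 1)
Step 7: +1 fires, +1 burnt (F count now 1)
Step 8: +0 fires, +1 burnt (F count now 0)
Fire out after step 8
Initially T: 24, now '.': 26
Total burnt (originally-T cells now '.'): 20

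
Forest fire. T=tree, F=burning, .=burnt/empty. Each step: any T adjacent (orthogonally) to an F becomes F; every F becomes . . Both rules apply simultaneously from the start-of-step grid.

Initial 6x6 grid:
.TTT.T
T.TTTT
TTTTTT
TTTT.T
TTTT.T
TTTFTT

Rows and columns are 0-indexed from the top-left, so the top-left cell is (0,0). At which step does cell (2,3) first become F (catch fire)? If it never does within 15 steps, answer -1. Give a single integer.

Step 1: cell (2,3)='T' (+3 fires, +1 burnt)
Step 2: cell (2,3)='T' (+4 fires, +3 burnt)
Step 3: cell (2,3)='F' (+5 fires, +4 burnt)
  -> target ignites at step 3
Step 4: cell (2,3)='.' (+6 fires, +5 burnt)
Step 5: cell (2,3)='.' (+6 fires, +6 burnt)
Step 6: cell (2,3)='.' (+3 fires, +6 burnt)
Step 7: cell (2,3)='.' (+3 fires, +3 burnt)
Step 8: cell (2,3)='.' (+0 fires, +3 burnt)
  fire out at step 8

3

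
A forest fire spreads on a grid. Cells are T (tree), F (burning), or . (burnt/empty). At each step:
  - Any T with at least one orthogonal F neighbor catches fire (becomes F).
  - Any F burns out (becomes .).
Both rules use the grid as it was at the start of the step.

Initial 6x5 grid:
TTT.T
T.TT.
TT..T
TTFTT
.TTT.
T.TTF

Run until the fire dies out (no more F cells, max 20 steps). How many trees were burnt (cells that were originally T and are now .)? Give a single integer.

Answer: 18

Derivation:
Step 1: +4 fires, +2 burnt (F count now 4)
Step 2: +6 fires, +4 burnt (F count now 6)
Step 3: +2 fires, +6 burnt (F count now 2)
Step 4: +1 fires, +2 burnt (F count now 1)
Step 5: +1 fires, +1 burnt (F count now 1)
Step 6: +1 fires, +1 burnt (F count now 1)
Step 7: +1 fires, +1 burnt (F count now 1)
Step 8: +1 fires, +1 burnt (F count now 1)
Step 9: +1 fires, +1 burnt (F count now 1)
Step 10: +0 fires, +1 burnt (F count now 0)
Fire out after step 10
Initially T: 20, now '.': 28
Total burnt (originally-T cells now '.'): 18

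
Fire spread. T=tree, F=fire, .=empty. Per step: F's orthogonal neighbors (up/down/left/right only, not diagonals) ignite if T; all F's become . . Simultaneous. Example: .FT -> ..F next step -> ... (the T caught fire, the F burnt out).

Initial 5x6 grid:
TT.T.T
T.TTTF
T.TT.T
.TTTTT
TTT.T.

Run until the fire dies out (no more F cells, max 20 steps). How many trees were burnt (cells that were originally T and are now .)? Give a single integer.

Step 1: +3 fires, +1 burnt (F count now 3)
Step 2: +2 fires, +3 burnt (F count now 2)
Step 3: +4 fires, +2 burnt (F count now 4)
Step 4: +3 fires, +4 burnt (F count now 3)
Step 5: +1 fires, +3 burnt (F count now 1)
Step 6: +2 fires, +1 burnt (F count now 2)
Step 7: +1 fires, +2 burnt (F count now 1)
Step 8: +1 fires, +1 burnt (F count now 1)
Step 9: +0 fires, +1 burnt (F count now 0)
Fire out after step 9
Initially T: 21, now '.': 26
Total burnt (originally-T cells now '.'): 17

Answer: 17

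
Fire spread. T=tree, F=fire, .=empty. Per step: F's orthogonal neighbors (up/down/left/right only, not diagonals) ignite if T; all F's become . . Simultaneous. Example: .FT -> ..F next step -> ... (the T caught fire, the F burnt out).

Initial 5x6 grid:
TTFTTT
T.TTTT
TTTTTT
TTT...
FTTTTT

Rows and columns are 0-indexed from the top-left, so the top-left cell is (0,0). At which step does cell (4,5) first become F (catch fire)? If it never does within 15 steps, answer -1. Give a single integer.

Step 1: cell (4,5)='T' (+5 fires, +2 burnt)
Step 2: cell (4,5)='T' (+7 fires, +5 burnt)
Step 3: cell (4,5)='T' (+7 fires, +7 burnt)
Step 4: cell (4,5)='T' (+3 fires, +7 burnt)
Step 5: cell (4,5)='F' (+2 fires, +3 burnt)
  -> target ignites at step 5
Step 6: cell (4,5)='.' (+0 fires, +2 burnt)
  fire out at step 6

5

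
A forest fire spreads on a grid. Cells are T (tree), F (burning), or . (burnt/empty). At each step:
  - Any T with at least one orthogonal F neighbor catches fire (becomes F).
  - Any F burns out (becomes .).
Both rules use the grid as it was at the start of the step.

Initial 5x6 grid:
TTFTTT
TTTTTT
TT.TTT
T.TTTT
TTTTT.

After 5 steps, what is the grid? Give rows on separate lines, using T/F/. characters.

Step 1: 3 trees catch fire, 1 burn out
  TF.FTT
  TTFTTT
  TT.TTT
  T.TTTT
  TTTTT.
Step 2: 4 trees catch fire, 3 burn out
  F...FT
  TF.FTT
  TT.TTT
  T.TTTT
  TTTTT.
Step 3: 5 trees catch fire, 4 burn out
  .....F
  F...FT
  TF.FTT
  T.TTTT
  TTTTT.
Step 4: 4 trees catch fire, 5 burn out
  ......
  .....F
  F...FT
  T.TFTT
  TTTTT.
Step 5: 5 trees catch fire, 4 burn out
  ......
  ......
  .....F
  F.F.FT
  TTTFT.

......
......
.....F
F.F.FT
TTTFT.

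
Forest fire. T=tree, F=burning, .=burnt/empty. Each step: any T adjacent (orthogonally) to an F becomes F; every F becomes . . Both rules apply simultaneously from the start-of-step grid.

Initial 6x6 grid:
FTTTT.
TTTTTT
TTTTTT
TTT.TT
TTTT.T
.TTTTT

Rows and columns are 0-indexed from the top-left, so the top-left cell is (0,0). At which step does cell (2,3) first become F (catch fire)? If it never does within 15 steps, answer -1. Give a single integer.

Step 1: cell (2,3)='T' (+2 fires, +1 burnt)
Step 2: cell (2,3)='T' (+3 fires, +2 burnt)
Step 3: cell (2,3)='T' (+4 fires, +3 burnt)
Step 4: cell (2,3)='T' (+5 fires, +4 burnt)
Step 5: cell (2,3)='F' (+4 fires, +5 burnt)
  -> target ignites at step 5
Step 6: cell (2,3)='.' (+4 fires, +4 burnt)
Step 7: cell (2,3)='.' (+4 fires, +4 burnt)
Step 8: cell (2,3)='.' (+2 fires, +4 burnt)
Step 9: cell (2,3)='.' (+2 fires, +2 burnt)
Step 10: cell (2,3)='.' (+1 fires, +2 burnt)
Step 11: cell (2,3)='.' (+0 fires, +1 burnt)
  fire out at step 11

5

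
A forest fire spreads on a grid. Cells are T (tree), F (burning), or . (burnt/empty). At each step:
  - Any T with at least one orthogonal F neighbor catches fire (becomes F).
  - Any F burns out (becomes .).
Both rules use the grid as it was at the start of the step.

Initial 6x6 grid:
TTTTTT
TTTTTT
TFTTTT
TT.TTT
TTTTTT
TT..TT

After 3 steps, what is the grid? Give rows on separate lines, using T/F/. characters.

Step 1: 4 trees catch fire, 1 burn out
  TTTTTT
  TFTTTT
  F.FTTT
  TF.TTT
  TTTTTT
  TT..TT
Step 2: 6 trees catch fire, 4 burn out
  TFTTTT
  F.FTTT
  ...FTT
  F..TTT
  TFTTTT
  TT..TT
Step 3: 8 trees catch fire, 6 burn out
  F.FTTT
  ...FTT
  ....FT
  ...FTT
  F.FTTT
  TF..TT

F.FTTT
...FTT
....FT
...FTT
F.FTTT
TF..TT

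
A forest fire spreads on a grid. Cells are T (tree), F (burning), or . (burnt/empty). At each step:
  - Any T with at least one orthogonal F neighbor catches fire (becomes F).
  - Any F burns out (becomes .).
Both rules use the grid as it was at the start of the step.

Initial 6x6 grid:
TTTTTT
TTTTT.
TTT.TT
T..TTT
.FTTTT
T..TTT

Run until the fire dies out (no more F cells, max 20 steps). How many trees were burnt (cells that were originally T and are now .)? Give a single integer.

Step 1: +1 fires, +1 burnt (F count now 1)
Step 2: +1 fires, +1 burnt (F count now 1)
Step 3: +3 fires, +1 burnt (F count now 3)
Step 4: +3 fires, +3 burnt (F count now 3)
Step 5: +3 fires, +3 burnt (F count now 3)
Step 6: +2 fires, +3 burnt (F count now 2)
Step 7: +2 fires, +2 burnt (F count now 2)
Step 8: +3 fires, +2 burnt (F count now 3)
Step 9: +3 fires, +3 burnt (F count now 3)
Step 10: +3 fires, +3 burnt (F count now 3)
Step 11: +2 fires, +3 burnt (F count now 2)
Step 12: +1 fires, +2 burnt (F count now 1)
Step 13: +0 fires, +1 burnt (F count now 0)
Fire out after step 13
Initially T: 28, now '.': 35
Total burnt (originally-T cells now '.'): 27

Answer: 27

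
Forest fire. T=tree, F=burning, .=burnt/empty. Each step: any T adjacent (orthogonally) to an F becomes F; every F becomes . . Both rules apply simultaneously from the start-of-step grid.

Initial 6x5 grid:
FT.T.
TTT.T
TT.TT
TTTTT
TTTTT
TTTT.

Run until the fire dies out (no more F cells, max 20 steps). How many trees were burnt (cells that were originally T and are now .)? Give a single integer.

Step 1: +2 fires, +1 burnt (F count now 2)
Step 2: +2 fires, +2 burnt (F count now 2)
Step 3: +3 fires, +2 burnt (F count now 3)
Step 4: +2 fires, +3 burnt (F count now 2)
Step 5: +3 fires, +2 burnt (F count now 3)
Step 6: +3 fires, +3 burnt (F count now 3)
Step 7: +4 fires, +3 burnt (F count now 4)
Step 8: +3 fires, +4 burnt (F count now 3)
Step 9: +1 fires, +3 burnt (F count now 1)
Step 10: +0 fires, +1 burnt (F count now 0)
Fire out after step 10
Initially T: 24, now '.': 29
Total burnt (originally-T cells now '.'): 23

Answer: 23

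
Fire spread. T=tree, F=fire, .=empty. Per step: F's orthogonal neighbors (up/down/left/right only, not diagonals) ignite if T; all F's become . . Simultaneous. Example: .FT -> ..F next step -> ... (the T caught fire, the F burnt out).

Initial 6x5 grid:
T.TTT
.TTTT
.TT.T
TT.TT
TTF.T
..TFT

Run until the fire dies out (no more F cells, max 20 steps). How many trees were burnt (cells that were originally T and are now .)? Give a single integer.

Answer: 19

Derivation:
Step 1: +3 fires, +2 burnt (F count now 3)
Step 2: +3 fires, +3 burnt (F count now 3)
Step 3: +3 fires, +3 burnt (F count now 3)
Step 4: +4 fires, +3 burnt (F count now 4)
Step 5: +2 fires, +4 burnt (F count now 2)
Step 6: +3 fires, +2 burnt (F count now 3)
Step 7: +1 fires, +3 burnt (F count now 1)
Step 8: +0 fires, +1 burnt (F count now 0)
Fire out after step 8
Initially T: 20, now '.': 29
Total burnt (originally-T cells now '.'): 19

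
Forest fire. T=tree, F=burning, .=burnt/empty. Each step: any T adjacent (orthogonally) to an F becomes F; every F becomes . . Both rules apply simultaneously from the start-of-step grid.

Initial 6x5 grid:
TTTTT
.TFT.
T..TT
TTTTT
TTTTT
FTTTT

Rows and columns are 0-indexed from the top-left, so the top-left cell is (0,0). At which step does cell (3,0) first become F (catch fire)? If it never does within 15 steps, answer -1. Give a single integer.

Step 1: cell (3,0)='T' (+5 fires, +2 burnt)
Step 2: cell (3,0)='F' (+6 fires, +5 burnt)
  -> target ignites at step 2
Step 3: cell (3,0)='.' (+8 fires, +6 burnt)
Step 4: cell (3,0)='.' (+4 fires, +8 burnt)
Step 5: cell (3,0)='.' (+1 fires, +4 burnt)
Step 6: cell (3,0)='.' (+0 fires, +1 burnt)
  fire out at step 6

2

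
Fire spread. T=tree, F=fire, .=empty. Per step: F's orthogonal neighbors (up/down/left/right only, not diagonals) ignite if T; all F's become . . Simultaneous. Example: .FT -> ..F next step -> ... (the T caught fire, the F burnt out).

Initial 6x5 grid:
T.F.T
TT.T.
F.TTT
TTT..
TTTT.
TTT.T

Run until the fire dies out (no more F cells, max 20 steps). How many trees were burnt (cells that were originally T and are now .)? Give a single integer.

Answer: 17

Derivation:
Step 1: +2 fires, +2 burnt (F count now 2)
Step 2: +4 fires, +2 burnt (F count now 4)
Step 3: +3 fires, +4 burnt (F count now 3)
Step 4: +3 fires, +3 burnt (F count now 3)
Step 5: +3 fires, +3 burnt (F count now 3)
Step 6: +2 fires, +3 burnt (F count now 2)
Step 7: +0 fires, +2 burnt (F count now 0)
Fire out after step 7
Initially T: 19, now '.': 28
Total burnt (originally-T cells now '.'): 17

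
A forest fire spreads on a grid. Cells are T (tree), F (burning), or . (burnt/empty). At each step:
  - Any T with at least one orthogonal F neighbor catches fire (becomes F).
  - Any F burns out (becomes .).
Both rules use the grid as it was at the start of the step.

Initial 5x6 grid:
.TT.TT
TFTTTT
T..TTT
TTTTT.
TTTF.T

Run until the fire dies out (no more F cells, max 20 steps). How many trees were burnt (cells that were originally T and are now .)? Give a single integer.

Step 1: +5 fires, +2 burnt (F count now 5)
Step 2: +7 fires, +5 burnt (F count now 7)
Step 3: +5 fires, +7 burnt (F count now 5)
Step 4: +3 fires, +5 burnt (F count now 3)
Step 5: +1 fires, +3 burnt (F count now 1)
Step 6: +0 fires, +1 burnt (F count now 0)
Fire out after step 6
Initially T: 22, now '.': 29
Total burnt (originally-T cells now '.'): 21

Answer: 21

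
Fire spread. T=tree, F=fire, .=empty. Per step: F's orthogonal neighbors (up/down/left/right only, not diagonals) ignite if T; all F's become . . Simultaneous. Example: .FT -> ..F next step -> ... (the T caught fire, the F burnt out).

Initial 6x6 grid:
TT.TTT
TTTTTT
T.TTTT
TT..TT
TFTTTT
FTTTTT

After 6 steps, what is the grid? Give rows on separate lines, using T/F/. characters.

Step 1: 4 trees catch fire, 2 burn out
  TT.TTT
  TTTTTT
  T.TTTT
  TF..TT
  F.FTTT
  .FTTTT
Step 2: 3 trees catch fire, 4 burn out
  TT.TTT
  TTTTTT
  T.TTTT
  F...TT
  ...FTT
  ..FTTT
Step 3: 3 trees catch fire, 3 burn out
  TT.TTT
  TTTTTT
  F.TTTT
  ....TT
  ....FT
  ...FTT
Step 4: 4 trees catch fire, 3 burn out
  TT.TTT
  FTTTTT
  ..TTTT
  ....FT
  .....F
  ....FT
Step 5: 5 trees catch fire, 4 burn out
  FT.TTT
  .FTTTT
  ..TTFT
  .....F
  ......
  .....F
Step 6: 5 trees catch fire, 5 burn out
  .F.TTT
  ..FTFT
  ..TF.F
  ......
  ......
  ......

.F.TTT
..FTFT
..TF.F
......
......
......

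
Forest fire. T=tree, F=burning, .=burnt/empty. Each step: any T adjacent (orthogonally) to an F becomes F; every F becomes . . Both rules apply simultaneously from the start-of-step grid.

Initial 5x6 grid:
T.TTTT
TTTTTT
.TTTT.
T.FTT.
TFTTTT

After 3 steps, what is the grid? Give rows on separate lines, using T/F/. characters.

Step 1: 4 trees catch fire, 2 burn out
  T.TTTT
  TTTTTT
  .TFTT.
  T..FT.
  F.FTTT
Step 2: 6 trees catch fire, 4 burn out
  T.TTTT
  TTFTTT
  .F.FT.
  F...F.
  ...FTT
Step 3: 5 trees catch fire, 6 burn out
  T.FTTT
  TF.FTT
  ....F.
  ......
  ....FT

T.FTTT
TF.FTT
....F.
......
....FT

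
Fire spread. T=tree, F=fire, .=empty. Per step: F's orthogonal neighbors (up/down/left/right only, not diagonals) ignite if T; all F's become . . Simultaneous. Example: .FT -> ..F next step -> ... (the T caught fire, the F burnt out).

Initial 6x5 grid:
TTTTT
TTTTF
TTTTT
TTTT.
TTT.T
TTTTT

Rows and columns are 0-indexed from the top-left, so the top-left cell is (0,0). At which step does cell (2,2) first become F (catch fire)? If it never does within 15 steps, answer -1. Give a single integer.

Step 1: cell (2,2)='T' (+3 fires, +1 burnt)
Step 2: cell (2,2)='T' (+3 fires, +3 burnt)
Step 3: cell (2,2)='F' (+4 fires, +3 burnt)
  -> target ignites at step 3
Step 4: cell (2,2)='.' (+4 fires, +4 burnt)
Step 5: cell (2,2)='.' (+4 fires, +4 burnt)
Step 6: cell (2,2)='.' (+3 fires, +4 burnt)
Step 7: cell (2,2)='.' (+3 fires, +3 burnt)
Step 8: cell (2,2)='.' (+2 fires, +3 burnt)
Step 9: cell (2,2)='.' (+1 fires, +2 burnt)
Step 10: cell (2,2)='.' (+0 fires, +1 burnt)
  fire out at step 10

3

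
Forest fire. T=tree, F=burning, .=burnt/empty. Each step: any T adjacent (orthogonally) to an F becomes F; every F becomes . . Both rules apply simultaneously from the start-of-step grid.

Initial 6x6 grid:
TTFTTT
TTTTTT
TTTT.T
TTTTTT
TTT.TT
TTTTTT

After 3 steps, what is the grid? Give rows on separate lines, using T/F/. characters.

Step 1: 3 trees catch fire, 1 burn out
  TF.FTT
  TTFTTT
  TTTT.T
  TTTTTT
  TTT.TT
  TTTTTT
Step 2: 5 trees catch fire, 3 burn out
  F...FT
  TF.FTT
  TTFT.T
  TTTTTT
  TTT.TT
  TTTTTT
Step 3: 6 trees catch fire, 5 burn out
  .....F
  F...FT
  TF.F.T
  TTFTTT
  TTT.TT
  TTTTTT

.....F
F...FT
TF.F.T
TTFTTT
TTT.TT
TTTTTT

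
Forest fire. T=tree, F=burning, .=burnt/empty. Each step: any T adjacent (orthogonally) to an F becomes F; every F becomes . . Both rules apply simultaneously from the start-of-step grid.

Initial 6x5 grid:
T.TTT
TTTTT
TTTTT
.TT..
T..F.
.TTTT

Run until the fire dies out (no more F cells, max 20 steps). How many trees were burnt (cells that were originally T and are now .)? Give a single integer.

Step 1: +1 fires, +1 burnt (F count now 1)
Step 2: +2 fires, +1 burnt (F count now 2)
Step 3: +1 fires, +2 burnt (F count now 1)
Step 4: +0 fires, +1 burnt (F count now 0)
Fire out after step 4
Initially T: 21, now '.': 13
Total burnt (originally-T cells now '.'): 4

Answer: 4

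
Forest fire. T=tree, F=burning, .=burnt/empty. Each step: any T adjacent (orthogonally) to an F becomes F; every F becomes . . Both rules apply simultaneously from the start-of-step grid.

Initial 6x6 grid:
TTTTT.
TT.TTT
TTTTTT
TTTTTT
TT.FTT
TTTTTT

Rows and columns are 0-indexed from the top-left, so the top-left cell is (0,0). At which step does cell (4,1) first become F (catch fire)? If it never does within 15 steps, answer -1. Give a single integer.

Step 1: cell (4,1)='T' (+3 fires, +1 burnt)
Step 2: cell (4,1)='T' (+6 fires, +3 burnt)
Step 3: cell (4,1)='T' (+7 fires, +6 burnt)
Step 4: cell (4,1)='F' (+7 fires, +7 burnt)
  -> target ignites at step 4
Step 5: cell (4,1)='.' (+6 fires, +7 burnt)
Step 6: cell (4,1)='.' (+2 fires, +6 burnt)
Step 7: cell (4,1)='.' (+1 fires, +2 burnt)
Step 8: cell (4,1)='.' (+0 fires, +1 burnt)
  fire out at step 8

4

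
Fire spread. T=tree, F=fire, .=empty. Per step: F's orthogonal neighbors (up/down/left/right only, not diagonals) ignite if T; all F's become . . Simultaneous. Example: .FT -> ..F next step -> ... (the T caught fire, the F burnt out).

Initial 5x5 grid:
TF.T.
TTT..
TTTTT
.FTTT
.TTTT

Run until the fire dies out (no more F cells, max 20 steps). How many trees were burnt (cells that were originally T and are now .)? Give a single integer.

Step 1: +5 fires, +2 burnt (F count now 5)
Step 2: +6 fires, +5 burnt (F count now 6)
Step 3: +3 fires, +6 burnt (F count now 3)
Step 4: +2 fires, +3 burnt (F count now 2)
Step 5: +0 fires, +2 burnt (F count now 0)
Fire out after step 5
Initially T: 17, now '.': 24
Total burnt (originally-T cells now '.'): 16

Answer: 16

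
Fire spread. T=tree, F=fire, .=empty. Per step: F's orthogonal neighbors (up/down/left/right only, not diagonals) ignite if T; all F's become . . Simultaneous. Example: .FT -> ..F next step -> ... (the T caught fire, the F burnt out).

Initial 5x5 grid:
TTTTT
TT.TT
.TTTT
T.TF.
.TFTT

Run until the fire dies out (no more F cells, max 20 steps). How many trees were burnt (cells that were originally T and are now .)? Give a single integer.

Answer: 17

Derivation:
Step 1: +4 fires, +2 burnt (F count now 4)
Step 2: +4 fires, +4 burnt (F count now 4)
Step 3: +3 fires, +4 burnt (F count now 3)
Step 4: +3 fires, +3 burnt (F count now 3)
Step 5: +2 fires, +3 burnt (F count now 2)
Step 6: +1 fires, +2 burnt (F count now 1)
Step 7: +0 fires, +1 burnt (F count now 0)
Fire out after step 7
Initially T: 18, now '.': 24
Total burnt (originally-T cells now '.'): 17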